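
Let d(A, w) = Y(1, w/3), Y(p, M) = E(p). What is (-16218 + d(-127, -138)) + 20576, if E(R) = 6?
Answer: 4364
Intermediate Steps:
Y(p, M) = 6
d(A, w) = 6
(-16218 + d(-127, -138)) + 20576 = (-16218 + 6) + 20576 = -16212 + 20576 = 4364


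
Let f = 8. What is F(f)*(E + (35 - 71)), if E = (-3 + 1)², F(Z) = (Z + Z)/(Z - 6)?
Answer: -256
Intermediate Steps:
F(Z) = 2*Z/(-6 + Z) (F(Z) = (2*Z)/(-6 + Z) = 2*Z/(-6 + Z))
E = 4 (E = (-2)² = 4)
F(f)*(E + (35 - 71)) = (2*8/(-6 + 8))*(4 + (35 - 71)) = (2*8/2)*(4 - 36) = (2*8*(½))*(-32) = 8*(-32) = -256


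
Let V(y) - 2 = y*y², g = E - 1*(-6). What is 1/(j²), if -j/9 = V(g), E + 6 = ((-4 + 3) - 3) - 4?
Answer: 1/21068100 ≈ 4.7465e-8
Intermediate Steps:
E = -14 (E = -6 + (((-4 + 3) - 3) - 4) = -6 + ((-1 - 3) - 4) = -6 + (-4 - 4) = -6 - 8 = -14)
g = -8 (g = -14 - 1*(-6) = -14 + 6 = -8)
V(y) = 2 + y³ (V(y) = 2 + y*y² = 2 + y³)
j = 4590 (j = -9*(2 + (-8)³) = -9*(2 - 512) = -9*(-510) = 4590)
1/(j²) = 1/(4590²) = 1/21068100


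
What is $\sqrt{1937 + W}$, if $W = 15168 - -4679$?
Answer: $2 \sqrt{5446} \approx 147.59$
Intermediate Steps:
$W = 19847$ ($W = 15168 + 4679 = 19847$)
$\sqrt{1937 + W} = \sqrt{1937 + 19847} = \sqrt{21784} = 2 \sqrt{5446}$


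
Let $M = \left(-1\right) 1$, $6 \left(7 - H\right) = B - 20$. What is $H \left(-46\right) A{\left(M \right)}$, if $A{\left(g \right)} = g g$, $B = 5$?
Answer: $-437$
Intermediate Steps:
$H = \frac{19}{2}$ ($H = 7 - \frac{5 - 20}{6} = 7 - - \frac{5}{2} = 7 + \frac{5}{2} = \frac{19}{2} \approx 9.5$)
$M = -1$
$A{\left(g \right)} = g^{2}$
$H \left(-46\right) A{\left(M \right)} = \frac{19}{2} \left(-46\right) \left(-1\right)^{2} = \left(-437\right) 1 = -437$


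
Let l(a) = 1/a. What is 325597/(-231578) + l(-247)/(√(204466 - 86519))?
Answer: -325597/231578 - √117947/29132909 ≈ -1.4060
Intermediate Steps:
325597/(-231578) + l(-247)/(√(204466 - 86519)) = 325597/(-231578) + 1/((-247)*(√(204466 - 86519))) = 325597*(-1/231578) - √117947/117947/247 = -325597/231578 - √117947/29132909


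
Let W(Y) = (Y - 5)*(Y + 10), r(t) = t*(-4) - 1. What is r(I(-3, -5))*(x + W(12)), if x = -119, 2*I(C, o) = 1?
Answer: -105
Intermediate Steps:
I(C, o) = ½ (I(C, o) = (½)*1 = ½)
r(t) = -1 - 4*t (r(t) = -4*t - 1 = -1 - 4*t)
W(Y) = (-5 + Y)*(10 + Y)
r(I(-3, -5))*(x + W(12)) = (-1 - 4*½)*(-119 + (-50 + 12² + 5*12)) = (-1 - 2)*(-119 + (-50 + 144 + 60)) = -3*(-119 + 154) = -3*35 = -105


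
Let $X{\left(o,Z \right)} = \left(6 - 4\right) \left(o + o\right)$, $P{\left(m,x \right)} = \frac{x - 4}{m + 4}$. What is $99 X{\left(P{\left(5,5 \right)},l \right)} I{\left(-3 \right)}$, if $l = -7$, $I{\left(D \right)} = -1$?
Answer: $-44$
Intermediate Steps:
$P{\left(m,x \right)} = \frac{-4 + x}{4 + m}$
$X{\left(o,Z \right)} = 4 o$ ($X{\left(o,Z \right)} = 2 \cdot 2 o = 4 o$)
$99 X{\left(P{\left(5,5 \right)},l \right)} I{\left(-3 \right)} = 99 \cdot 4 \frac{-4 + 5}{4 + 5} \left(-1\right) = 99 \cdot 4 \cdot \frac{1}{9} \cdot 1 \left(-1\right) = 99 \cdot 4 \cdot \frac{1}{9} \left(-1\right) = 99 \cdot \frac{4}{9} \left(-1\right) = 44 \left(-1\right) = -44$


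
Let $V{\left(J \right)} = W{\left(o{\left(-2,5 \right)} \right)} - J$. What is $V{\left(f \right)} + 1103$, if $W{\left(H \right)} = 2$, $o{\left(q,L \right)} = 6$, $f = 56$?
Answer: $1049$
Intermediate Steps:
$V{\left(J \right)} = 2 - J$
$V{\left(f \right)} + 1103 = \left(2 - 56\right) + 1103 = -54 + 1103 = 1049$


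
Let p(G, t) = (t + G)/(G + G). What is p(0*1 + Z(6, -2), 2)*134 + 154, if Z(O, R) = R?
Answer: 154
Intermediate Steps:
p(G, t) = (G + t)/(2*G) (p(G, t) = (G + t)/((2*G)) = (G + t)*(1/(2*G)) = (G + t)/(2*G))
p(0*1 + Z(6, -2), 2)*134 + 154 = (((0*1 - 2) + 2)/(2*(0*1 - 2)))*134 + 154 = (((0 - 2) + 2)/(2*(0 - 2)))*134 + 154 = ((½)*(-2 + 2)/(-2))*134 + 154 = ((½)*(-½)*0)*134 + 154 = 0*134 + 154 = 0 + 154 = 154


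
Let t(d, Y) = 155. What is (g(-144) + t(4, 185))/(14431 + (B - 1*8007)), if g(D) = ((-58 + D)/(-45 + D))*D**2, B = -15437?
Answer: -156221/63091 ≈ -2.4761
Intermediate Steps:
g(D) = D**2*(-58 + D)/(-45 + D) (g(D) = ((-58 + D)/(-45 + D))*D**2 = D**2*(-58 + D)/(-45 + D))
(g(-144) + t(4, 185))/(14431 + (B - 1*8007)) = ((-144)**2*(-58 - 144)/(-45 - 144) + 155)/(14431 + (-15437 - 1*8007)) = (20736*(-202)/(-189) + 155)/(14431 + (-15437 - 8007)) = (20736*(-1/189)*(-202) + 155)/(14431 - 23444) = (155136/7 + 155)/(-9013) = (156221/7)*(-1/9013) = -156221/63091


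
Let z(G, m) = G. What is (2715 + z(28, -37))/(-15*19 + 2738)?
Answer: 2743/2453 ≈ 1.1182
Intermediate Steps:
(2715 + z(28, -37))/(-15*19 + 2738) = (2715 + 28)/(-15*19 + 2738) = 2743/(-285 + 2738) = 2743/2453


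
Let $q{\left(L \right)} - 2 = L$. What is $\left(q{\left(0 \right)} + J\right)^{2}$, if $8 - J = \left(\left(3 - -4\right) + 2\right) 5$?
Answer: $1225$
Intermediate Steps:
$q{\left(L \right)} = 2 + L$
$J = -37$ ($J = 8 - \left(\left(3 - -4\right) + 2\right) 5 = 8 - \left(\left(3 + 4\right) + 2\right) 5 = 8 - \left(7 + 2\right) 5 = 8 - 9 \cdot 5 = 8 - 45 = -37$)
$\left(q{\left(0 \right)} + J\right)^{2} = \left(\left(2 + 0\right) - 37\right)^{2} = \left(2 - 37\right)^{2} = \left(-35\right)^{2} = 1225$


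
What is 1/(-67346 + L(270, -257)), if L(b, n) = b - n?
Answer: -1/66819 ≈ -1.4966e-5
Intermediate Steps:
1/(-67346 + L(270, -257)) = 1/(-67346 + (270 - 1*(-257))) = 1/(-67346 + (270 + 257)) = 1/(-67346 + 527) = 1/(-66819) = -1/66819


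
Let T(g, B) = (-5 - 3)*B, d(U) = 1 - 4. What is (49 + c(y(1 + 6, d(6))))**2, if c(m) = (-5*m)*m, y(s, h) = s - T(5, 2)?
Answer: 6739216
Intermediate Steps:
d(U) = -3
T(g, B) = -8*B
y(s, h) = 16 + s (y(s, h) = s - (-8)*2 = s - 1*(-16) = s + 16 = 16 + s)
c(m) = -5*m**2
(49 + c(y(1 + 6, d(6))))**2 = (49 - 5*(16 + (1 + 6))**2)**2 = (49 - 5*(16 + 7)**2)**2 = (49 - 5*23**2)**2 = (49 - 5*529)**2 = (49 - 2645)**2 = (-2596)**2 = 6739216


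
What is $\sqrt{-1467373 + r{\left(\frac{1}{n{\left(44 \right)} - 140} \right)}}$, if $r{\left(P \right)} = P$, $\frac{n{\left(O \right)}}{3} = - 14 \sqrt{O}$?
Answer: $\frac{\sqrt{-1438025547 - 862815324 \sqrt{11}}}{14 \sqrt{5 + 3 \sqrt{11}}} \approx 1211.4 i$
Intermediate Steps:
$n{\left(O \right)} = - 42 \sqrt{O}$ ($n{\left(O \right)} = 3 \left(- 14 \sqrt{O}\right) = - 42 \sqrt{O}$)
$\sqrt{-1467373 + r{\left(\frac{1}{n{\left(44 \right)} - 140} \right)}} = \sqrt{-1467373 + \frac{1}{- 42 \sqrt{44} - 140}} = \sqrt{-1467373 + \frac{1}{- 42 \cdot 2 \sqrt{11} - 140}} = \sqrt{-1467373 + \frac{1}{- 84 \sqrt{11} - 140}} = \sqrt{-1467373 + \frac{1}{-140 - 84 \sqrt{11}}}$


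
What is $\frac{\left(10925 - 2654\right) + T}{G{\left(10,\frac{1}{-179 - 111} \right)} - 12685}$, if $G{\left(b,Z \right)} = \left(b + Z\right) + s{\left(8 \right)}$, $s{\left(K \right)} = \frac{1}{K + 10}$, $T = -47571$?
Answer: $\frac{51286500}{16540807} \approx 3.1006$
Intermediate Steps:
$s{\left(K \right)} = \frac{1}{10 + K}$
$G{\left(b,Z \right)} = \frac{1}{18} + Z + b$ ($G{\left(b,Z \right)} = \left(b + Z\right) + \frac{1}{10 + 8} = \left(Z + b\right) + \frac{1}{18} = \frac{1}{18} + Z + b$)
$\frac{\left(10925 - 2654\right) + T}{G{\left(10,\frac{1}{-179 - 111} \right)} - 12685} = \frac{\left(10925 - 2654\right) - 47571}{\left(\frac{1}{18} + \frac{1}{-179 - 111} + 10\right) - 12685} = \frac{8271 - 47571}{\left(\frac{1}{18} + \frac{1}{-290} + 10\right) - 12685} = - \frac{39300}{\left(\frac{1}{18} - \frac{1}{290} + 10\right) - 12685} = - \frac{39300}{\frac{13118}{1305} - 12685} = - \frac{39300}{- \frac{16540807}{1305}} = \left(-39300\right) \left(- \frac{1305}{16540807}\right) = \frac{51286500}{16540807}$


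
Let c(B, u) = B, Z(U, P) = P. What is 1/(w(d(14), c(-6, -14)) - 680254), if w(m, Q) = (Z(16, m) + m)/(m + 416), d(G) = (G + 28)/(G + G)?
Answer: -835/568012084 ≈ -1.4700e-6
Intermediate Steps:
d(G) = (28 + G)/(2*G) (d(G) = (28 + G)/((2*G)) = (28 + G)*(1/(2*G)) = (28 + G)/(2*G))
w(m, Q) = 2*m/(416 + m) (w(m, Q) = (m + m)/(m + 416) = (2*m)/(416 + m) = 2*m/(416 + m))
1/(w(d(14), c(-6, -14)) - 680254) = 1/(2*((½)*(28 + 14)/14)/(416 + (½)*(28 + 14)/14) - 680254) = 1/(2*((½)*(1/14)*42)/(416 + (½)*(1/14)*42) - 680254) = 1/(2*(3/2)/(416 + 3/2) - 680254) = 1/(2*(3/2)/(835/2) - 680254) = 1/(2*(3/2)*(2/835) - 680254) = 1/(6/835 - 680254) = 1/(-568012084/835) = -835/568012084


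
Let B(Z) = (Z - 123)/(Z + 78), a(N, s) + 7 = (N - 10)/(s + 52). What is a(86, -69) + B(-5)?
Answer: -16411/1241 ≈ -13.224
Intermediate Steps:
a(N, s) = -7 + (-10 + N)/(52 + s) (a(N, s) = -7 + (N - 10)/(s + 52) = -7 + (-10 + N)/(52 + s))
B(Z) = (-123 + Z)/(78 + Z)
a(86, -69) + B(-5) = (-374 + 86 - 7*(-69))/(52 - 69) + (-123 - 5)/(78 - 5) = (-374 + 86 + 483)/(-17) - 128/73 = -1/17*195 + (1/73)*(-128) = -195/17 - 128/73 = -16411/1241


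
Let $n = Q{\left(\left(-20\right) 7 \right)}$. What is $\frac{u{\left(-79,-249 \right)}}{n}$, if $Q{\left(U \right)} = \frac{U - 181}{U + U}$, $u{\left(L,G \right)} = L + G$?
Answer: $- \frac{91840}{321} \approx -286.11$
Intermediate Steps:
$u{\left(L,G \right)} = G + L$
$Q{\left(U \right)} = \frac{-181 + U}{2 U}$
$n = \frac{321}{280}$ ($n = \frac{-181 - 140}{2 \left(\left(-20\right) 7\right)} = \frac{-181 - 140}{2 \left(-140\right)} = \frac{1}{2} \left(- \frac{1}{140}\right) \left(-321\right) = \frac{321}{280} \approx 1.1464$)
$\frac{u{\left(-79,-249 \right)}}{n} = \frac{-249 - 79}{\frac{321}{280}} = \left(-328\right) \frac{280}{321} = - \frac{91840}{321}$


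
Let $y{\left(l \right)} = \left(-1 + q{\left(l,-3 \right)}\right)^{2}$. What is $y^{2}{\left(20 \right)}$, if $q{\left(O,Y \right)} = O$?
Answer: $130321$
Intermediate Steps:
$y{\left(l \right)} = \left(-1 + l\right)^{2}$
$y^{2}{\left(20 \right)} = \left(\left(-1 + 20\right)^{2}\right)^{2} = \left(19^{2}\right)^{2} = 361^{2} = 130321$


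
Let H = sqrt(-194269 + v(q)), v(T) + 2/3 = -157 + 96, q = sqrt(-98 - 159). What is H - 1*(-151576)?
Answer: 151576 + 4*I*sqrt(109311)/3 ≈ 1.5158e+5 + 440.83*I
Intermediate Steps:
q = I*sqrt(257) (q = sqrt(-257) = I*sqrt(257) ≈ 16.031*I)
v(T) = -185/3 (v(T) = -2/3 + (-157 + 96) = -2/3 - 61 = -185/3)
H = 4*I*sqrt(109311)/3 (H = sqrt(-194269 - 185/3) = sqrt(-582992/3) = 4*I*sqrt(109311)/3 ≈ 440.83*I)
H - 1*(-151576) = 4*I*sqrt(109311)/3 - 1*(-151576) = 4*I*sqrt(109311)/3 + 151576 = 151576 + 4*I*sqrt(109311)/3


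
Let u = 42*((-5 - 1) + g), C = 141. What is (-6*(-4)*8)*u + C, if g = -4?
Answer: -80499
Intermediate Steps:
u = -420 (u = 42*((-5 - 1) - 4) = 42*(-6 - 4) = 42*(-10) = -420)
(-6*(-4)*8)*u + C = (-6*(-4)*8)*(-420) + 141 = (24*8)*(-420) + 141 = 192*(-420) + 141 = -80640 + 141 = -80499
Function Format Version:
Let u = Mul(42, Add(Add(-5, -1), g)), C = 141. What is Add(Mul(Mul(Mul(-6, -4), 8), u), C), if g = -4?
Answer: -80499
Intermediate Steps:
u = -420 (u = Mul(42, Add(Add(-5, -1), -4)) = Mul(42, Add(-6, -4)) = Mul(42, -10) = -420)
Add(Mul(Mul(Mul(-6, -4), 8), u), C) = Add(Mul(Mul(Mul(-6, -4), 8), -420), 141) = Add(Mul(Mul(24, 8), -420), 141) = Add(Mul(192, -420), 141) = Add(-80640, 141) = -80499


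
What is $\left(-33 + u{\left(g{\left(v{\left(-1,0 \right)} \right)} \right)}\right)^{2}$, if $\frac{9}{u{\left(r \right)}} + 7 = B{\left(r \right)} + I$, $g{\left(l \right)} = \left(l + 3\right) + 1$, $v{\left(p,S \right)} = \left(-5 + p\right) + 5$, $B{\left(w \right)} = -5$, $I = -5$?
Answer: $\frac{324900}{289} \approx 1124.2$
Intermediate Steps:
$v{\left(p,S \right)} = p$
$g{\left(l \right)} = 4 + l$ ($g{\left(l \right)} = \left(3 + l\right) + 1 = 4 + l$)
$u{\left(r \right)} = - \frac{9}{17}$ ($u{\left(r \right)} = \frac{9}{-7 - 10} = \frac{9}{-17} = 9 \left(- \frac{1}{17}\right) = - \frac{9}{17}$)
$\left(-33 + u{\left(g{\left(v{\left(-1,0 \right)} \right)} \right)}\right)^{2} = \left(-33 - \frac{9}{17}\right)^{2} = \left(- \frac{570}{17}\right)^{2} = \frac{324900}{289}$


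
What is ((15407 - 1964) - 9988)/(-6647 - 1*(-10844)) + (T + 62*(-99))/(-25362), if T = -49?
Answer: 37864183/35481438 ≈ 1.0672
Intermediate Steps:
((15407 - 1964) - 9988)/(-6647 - 1*(-10844)) + (T + 62*(-99))/(-25362) = ((15407 - 1964) - 9988)/(-6647 - 1*(-10844)) + (-49 + 62*(-99))/(-25362) = (13443 - 9988)/(-6647 + 10844) + (-49 - 6138)*(-1/25362) = 3455/4197 - 6187*(-1/25362) = 3455*(1/4197) + 6187/25362 = 3455/4197 + 6187/25362 = 37864183/35481438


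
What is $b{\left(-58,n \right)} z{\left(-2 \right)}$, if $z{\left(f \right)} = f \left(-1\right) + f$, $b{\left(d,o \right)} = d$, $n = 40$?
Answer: $0$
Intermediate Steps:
$z{\left(f \right)} = 0$ ($z{\left(f \right)} = - f + f = 0$)
$b{\left(-58,n \right)} z{\left(-2 \right)} = \left(-58\right) 0 = 0$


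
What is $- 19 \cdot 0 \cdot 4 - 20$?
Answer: $-20$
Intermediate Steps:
$- 19 \cdot 0 \cdot 4 - 20 = \left(-19\right) 0 - 20 = 0 - 20 = -20$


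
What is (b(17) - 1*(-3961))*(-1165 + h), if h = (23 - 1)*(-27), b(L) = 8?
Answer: -6981471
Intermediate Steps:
h = -594 (h = 22*(-27) = -594)
(b(17) - 1*(-3961))*(-1165 + h) = (8 - 1*(-3961))*(-1165 - 594) = (8 + 3961)*(-1759) = 3969*(-1759) = -6981471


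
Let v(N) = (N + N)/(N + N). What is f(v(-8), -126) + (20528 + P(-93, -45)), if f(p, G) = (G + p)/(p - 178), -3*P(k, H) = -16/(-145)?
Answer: 175622767/8555 ≈ 20529.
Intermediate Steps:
P(k, H) = -16/435 (P(k, H) = -(-16)/(3*(-145)) = -(-16)*(-1)/(3*145) = -⅓*16/145 = -16/435)
v(N) = 1 (v(N) = (2*N)/((2*N)) = (2*N)*(1/(2*N)) = 1)
f(p, G) = (G + p)/(-178 + p)
f(v(-8), -126) + (20528 + P(-93, -45)) = (-126 + 1)/(-178 + 1) + (20528 - 16/435) = -125/(-177) + 8929664/435 = -1/177*(-125) + 8929664/435 = 125/177 + 8929664/435 = 175622767/8555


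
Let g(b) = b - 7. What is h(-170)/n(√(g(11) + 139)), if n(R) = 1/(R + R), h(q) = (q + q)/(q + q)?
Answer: 2*√143 ≈ 23.917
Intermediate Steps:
g(b) = -7 + b
h(q) = 1 (h(q) = (2*q)/((2*q)) = (2*q)*(1/(2*q)) = 1)
n(R) = 1/(2*R)
h(-170)/n(√(g(11) + 139)) = 1/(1/(2*(√((-7 + 11) + 139)))) = 1/(1/(2*(√(4 + 139)))) = 1/(1/(2*(√143))) = 1/((√143/143)/2) = 1/(√143/286) = 1*(2*√143) = 2*√143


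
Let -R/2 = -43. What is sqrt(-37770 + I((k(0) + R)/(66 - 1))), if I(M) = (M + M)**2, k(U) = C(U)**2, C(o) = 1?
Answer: I*sqrt(159547974)/65 ≈ 194.33*I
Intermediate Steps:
R = 86 (R = -2*(-43) = 86)
k(U) = 1 (k(U) = 1**2 = 1)
I(M) = 4*M**2 (I(M) = (2*M)**2 = 4*M**2)
sqrt(-37770 + I((k(0) + R)/(66 - 1))) = sqrt(-37770 + 4*((1 + 86)/(66 - 1))**2) = sqrt(-37770 + 4*(87/65)**2) = sqrt(-37770 + 4*(7569/4225)) = sqrt(-37770 + 30276/4225) = sqrt(-159547974/4225) = I*sqrt(159547974)/65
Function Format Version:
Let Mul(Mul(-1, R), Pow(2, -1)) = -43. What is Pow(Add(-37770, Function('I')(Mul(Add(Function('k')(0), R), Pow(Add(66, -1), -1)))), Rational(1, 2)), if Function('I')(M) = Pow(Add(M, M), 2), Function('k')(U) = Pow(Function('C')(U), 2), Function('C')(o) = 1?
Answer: Mul(Rational(1, 65), I, Pow(159547974, Rational(1, 2))) ≈ Mul(194.33, I)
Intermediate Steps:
R = 86 (R = Mul(-2, -43) = 86)
Function('k')(U) = 1 (Function('k')(U) = Pow(1, 2) = 1)
Function('I')(M) = Mul(4, Pow(M, 2)) (Function('I')(M) = Pow(Mul(2, M), 2) = Mul(4, Pow(M, 2)))
Pow(Add(-37770, Function('I')(Mul(Add(Function('k')(0), R), Pow(Add(66, -1), -1)))), Rational(1, 2)) = Pow(Add(-37770, Mul(4, Pow(Mul(Add(1, 86), Pow(Add(66, -1), -1)), 2))), Rational(1, 2)) = Pow(Add(-37770, Mul(4, Pow(Mul(87, Pow(65, -1)), 2))), Rational(1, 2)) = Pow(Add(-37770, Mul(4, Pow(Mul(87, Rational(1, 65)), 2))), Rational(1, 2)) = Pow(Add(-37770, Mul(4, Pow(Rational(87, 65), 2))), Rational(1, 2)) = Pow(Add(-37770, Mul(4, Rational(7569, 4225))), Rational(1, 2)) = Pow(Add(-37770, Rational(30276, 4225)), Rational(1, 2)) = Pow(Rational(-159547974, 4225), Rational(1, 2)) = Mul(Rational(1, 65), I, Pow(159547974, Rational(1, 2)))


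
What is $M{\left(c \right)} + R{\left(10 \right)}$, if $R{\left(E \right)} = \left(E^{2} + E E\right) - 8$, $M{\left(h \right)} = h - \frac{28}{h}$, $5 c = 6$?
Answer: $\frac{2548}{15} \approx 169.87$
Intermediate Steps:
$c = \frac{6}{5}$ ($c = \frac{1}{5} \cdot 6 = \frac{6}{5} \approx 1.2$)
$R{\left(E \right)} = -8 + 2 E^{2}$ ($R{\left(E \right)} = \left(E^{2} + E^{2}\right) - 8 = 2 E^{2} - 8 = -8 + 2 E^{2}$)
$M{\left(c \right)} + R{\left(10 \right)} = \left(\frac{6}{5} - \frac{28}{\frac{6}{5}}\right) - \left(8 - 2 \cdot 10^{2}\right) = \left(\frac{6}{5} - \frac{70}{3}\right) + \left(-8 + 2 \cdot 100\right) = \left(\frac{6}{5} - \frac{70}{3}\right) + \left(-8 + 200\right) = - \frac{332}{15} + 192 = \frac{2548}{15}$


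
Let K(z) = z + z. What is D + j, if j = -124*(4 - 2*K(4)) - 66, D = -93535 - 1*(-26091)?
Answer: -66022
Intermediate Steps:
K(z) = 2*z
D = -67444 (D = -93535 + 26091 = -67444)
j = 1422 (j = -124*(4 - 4*4) - 66 = -124*(4 - 2*8) - 66 = -124*(4 - 16) - 66 = -124*(-12) - 66 = 1488 - 66 = 1422)
D + j = -67444 + 1422 = -66022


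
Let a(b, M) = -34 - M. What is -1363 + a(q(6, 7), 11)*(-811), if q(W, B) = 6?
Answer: 35132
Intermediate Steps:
-1363 + a(q(6, 7), 11)*(-811) = -1363 + (-34 - 1*11)*(-811) = -1363 + (-34 - 11)*(-811) = -1363 - 45*(-811) = -1363 + 36495 = 35132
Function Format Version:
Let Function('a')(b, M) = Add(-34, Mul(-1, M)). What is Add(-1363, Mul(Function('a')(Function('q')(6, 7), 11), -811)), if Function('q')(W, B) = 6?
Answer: 35132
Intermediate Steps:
Add(-1363, Mul(Function('a')(Function('q')(6, 7), 11), -811)) = Add(-1363, Mul(Add(-34, Mul(-1, 11)), -811)) = Add(-1363, Mul(Add(-34, -11), -811)) = Add(-1363, Mul(-45, -811)) = Add(-1363, 36495) = 35132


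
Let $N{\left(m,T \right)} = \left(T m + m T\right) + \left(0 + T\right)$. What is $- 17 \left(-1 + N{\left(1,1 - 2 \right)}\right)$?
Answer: $68$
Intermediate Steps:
$N{\left(m,T \right)} = T + 2 T m$ ($N{\left(m,T \right)} = \left(T m + T m\right) + T = 2 T m + T = T + 2 T m$)
$- 17 \left(-1 + N{\left(1,1 - 2 \right)}\right) = - 17 \left(-1 + \left(1 - 2\right) \left(1 + 2 \cdot 1\right)\right) = - 17 \left(-1 + \left(1 - 2\right) \left(1 + 2\right)\right) = - 17 \left(-1 - 3\right) = \left(-17\right) \left(-4\right) = 68$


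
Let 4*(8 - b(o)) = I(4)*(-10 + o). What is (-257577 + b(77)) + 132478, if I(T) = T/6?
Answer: -750613/6 ≈ -1.2510e+5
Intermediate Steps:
I(T) = T/6 (I(T) = T*(⅙) = T/6)
b(o) = 29/3 - o/6 (b(o) = 8 - (⅙)*4*(-10 + o)/4 = 8 - (-10 + o)/6 = 8 - (-20/3 + 2*o/3)/4 = 8 + (5/3 - o/6) = 29/3 - o/6)
(-257577 + b(77)) + 132478 = (-257577 + (29/3 - ⅙*77)) + 132478 = (-257577 + (29/3 - 77/6)) + 132478 = (-257577 - 19/6) + 132478 = -1545481/6 + 132478 = -750613/6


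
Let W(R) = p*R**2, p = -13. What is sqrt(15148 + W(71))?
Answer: I*sqrt(50385) ≈ 224.47*I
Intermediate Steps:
W(R) = -13*R**2
sqrt(15148 + W(71)) = sqrt(15148 - 13*71**2) = sqrt(15148 - 13*5041) = sqrt(15148 - 65533) = sqrt(-50385) = I*sqrt(50385)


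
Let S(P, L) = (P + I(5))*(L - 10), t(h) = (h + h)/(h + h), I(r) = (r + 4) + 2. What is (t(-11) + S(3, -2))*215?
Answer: -35905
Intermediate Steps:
I(r) = 6 + r (I(r) = (4 + r) + 2 = 6 + r)
t(h) = 1 (t(h) = (2*h)/((2*h)) = (2*h)*(1/(2*h)) = 1)
S(P, L) = (-10 + L)*(11 + P) (S(P, L) = (P + (6 + 5))*(L - 10) = (P + 11)*(-10 + L) = (11 + P)*(-10 + L) = (-10 + L)*(11 + P))
(t(-11) + S(3, -2))*215 = (1 + (-110 - 10*3 + 11*(-2) - 2*3))*215 = (1 + (-110 - 30 - 22 - 6))*215 = (1 - 168)*215 = -167*215 = -35905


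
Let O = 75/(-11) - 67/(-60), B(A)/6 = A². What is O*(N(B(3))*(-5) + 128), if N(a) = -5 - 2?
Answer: -613369/660 ≈ -929.35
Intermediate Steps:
B(A) = 6*A²
N(a) = -7
O = -3763/660 (O = 75*(-1/11) - 67*(-1/60) = -75/11 + 67/60 = -3763/660 ≈ -5.7015)
O*(N(B(3))*(-5) + 128) = -3763*(-7*(-5) + 128)/660 = -3763*(35 + 128)/660 = -3763/660*163 = -613369/660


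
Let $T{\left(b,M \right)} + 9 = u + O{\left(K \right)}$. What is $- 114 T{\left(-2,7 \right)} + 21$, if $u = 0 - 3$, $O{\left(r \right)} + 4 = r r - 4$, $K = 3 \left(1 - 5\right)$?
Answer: $-14115$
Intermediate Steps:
$K = -12$ ($K = 3 \left(-4\right) = -12$)
$O{\left(r \right)} = -8 + r^{2}$ ($O{\left(r \right)} = -4 + \left(r r - 4\right) = -4 + \left(r^{2} - 4\right) = -4 + \left(-4 + r^{2}\right) = -8 + r^{2}$)
$u = -3$
$T{\left(b,M \right)} = 124$ ($T{\left(b,M \right)} = -9 - \left(11 - 144\right) = -9 + \left(-3 + \left(-8 + 144\right)\right) = -9 + \left(-3 + 136\right) = -9 + 133 = 124$)
$- 114 T{\left(-2,7 \right)} + 21 = \left(-114\right) 124 + 21 = -14136 + 21 = -14115$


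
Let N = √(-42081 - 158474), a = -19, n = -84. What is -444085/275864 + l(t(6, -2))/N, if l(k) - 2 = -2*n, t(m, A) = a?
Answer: -444085/275864 - 34*I*√200555/40111 ≈ -1.6098 - 0.37961*I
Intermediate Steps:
t(m, A) = -19
l(k) = 170 (l(k) = 2 - 2*(-84) = 2 + 168 = 170)
N = I*√200555 (N = √(-200555) = I*√200555 ≈ 447.83*I)
-444085/275864 + l(t(6, -2))/N = -444085/275864 + 170/((I*√200555)) = -444085*1/275864 + 170*(-I*√200555/200555) = -444085/275864 - 34*I*√200555/40111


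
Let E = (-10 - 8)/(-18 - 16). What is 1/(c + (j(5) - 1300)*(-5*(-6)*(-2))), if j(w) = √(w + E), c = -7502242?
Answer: -63106057/468514638664594 + 15*√1598/234257319332297 ≈ -1.3469e-7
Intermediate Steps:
E = 9/17 (E = -18/(-34) = -18*(-1/34) = 9/17 ≈ 0.52941)
j(w) = √(9/17 + w) (j(w) = √(w + 9/17) = √(9/17 + w))
1/(c + (j(5) - 1300)*(-5*(-6)*(-2))) = 1/(-7502242 + (√(153 + 289*5)/17 - 1300)*(-5*(-6)*(-2))) = 1/(-7502242 + (√(153 + 1445)/17 - 1300)*(30*(-2))) = 1/(-7502242 + (√1598/17 - 1300)*(-60)) = 1/(-7502242 + (-1300 + √1598/17)*(-60)) = 1/(-7502242 + (78000 - 60*√1598/17)) = 1/(-7424242 - 60*√1598/17)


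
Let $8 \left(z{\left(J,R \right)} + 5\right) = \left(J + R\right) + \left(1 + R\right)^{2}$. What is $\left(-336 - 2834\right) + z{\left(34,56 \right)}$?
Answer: $- \frac{22061}{8} \approx -2757.6$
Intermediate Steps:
$z{\left(J,R \right)} = -5 + \frac{J}{8} + \frac{R}{8} + \frac{\left(1 + R\right)^{2}}{8}$ ($z{\left(J,R \right)} = -5 + \frac{\left(J + R\right) + \left(1 + R\right)^{2}}{8} = -5 + \frac{J + R + \left(1 + R\right)^{2}}{8} = -5 + \left(\frac{J}{8} + \frac{R}{8} + \frac{\left(1 + R\right)^{2}}{8}\right) = -5 + \frac{J}{8} + \frac{R}{8} + \frac{\left(1 + R\right)^{2}}{8}$)
$\left(-336 - 2834\right) + z{\left(34,56 \right)} = \left(-336 - 2834\right) + \left(-5 + \frac{1}{8} \cdot 34 + \frac{1}{8} \cdot 56 + \frac{\left(1 + 56\right)^{2}}{8}\right) = -3170 + \left(-5 + \frac{17}{4} + 7 + \frac{57^{2}}{8}\right) = -3170 + \left(-5 + \frac{17}{4} + 7 + \frac{1}{8} \cdot 3249\right) = -3170 + \left(-5 + \frac{17}{4} + 7 + \frac{3249}{8}\right) = -3170 + \frac{3299}{8} = - \frac{22061}{8}$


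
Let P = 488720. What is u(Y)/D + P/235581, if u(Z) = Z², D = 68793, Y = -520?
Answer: 10813513040/1800702637 ≈ 6.0052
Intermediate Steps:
u(Y)/D + P/235581 = (-520)²/68793 + 488720/235581 = 270400*(1/68793) + 488720*(1/235581) = 270400/68793 + 488720/235581 = 10813513040/1800702637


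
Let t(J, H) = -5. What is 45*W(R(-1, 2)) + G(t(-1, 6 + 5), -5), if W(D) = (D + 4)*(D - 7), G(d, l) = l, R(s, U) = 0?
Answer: -1265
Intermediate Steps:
W(D) = (-7 + D)*(4 + D) (W(D) = (4 + D)*(-7 + D) = (-7 + D)*(4 + D))
45*W(R(-1, 2)) + G(t(-1, 6 + 5), -5) = 45*(-28 + 0**2 - 3*0) - 5 = 45*(-28 + 0 + 0) - 5 = 45*(-28) - 5 = -1260 - 5 = -1265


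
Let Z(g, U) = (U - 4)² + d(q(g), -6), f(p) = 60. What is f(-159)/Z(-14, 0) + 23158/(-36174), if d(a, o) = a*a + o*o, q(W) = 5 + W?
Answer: -454787/2405571 ≈ -0.18906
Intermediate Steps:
d(a, o) = a² + o²
Z(g, U) = 36 + (-4 + U)² + (5 + g)² (Z(g, U) = (U - 4)² + ((5 + g)² + (-6)²) = (-4 + U)² + ((5 + g)² + 36) = (-4 + U)² + (36 + (5 + g)²) = 36 + (-4 + U)² + (5 + g)²)
f(-159)/Z(-14, 0) + 23158/(-36174) = 60/(36 + (-4 + 0)² + (5 - 14)²) + 23158/(-36174) = 60/(36 + (-4)² + (-9)²) + 23158*(-1/36174) = 60/(36 + 16 + 81) - 11579/18087 = 60/133 - 11579/18087 = -454787/2405571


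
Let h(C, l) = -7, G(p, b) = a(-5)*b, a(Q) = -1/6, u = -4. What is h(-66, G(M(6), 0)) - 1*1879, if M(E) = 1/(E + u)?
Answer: -1886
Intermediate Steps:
a(Q) = -⅙ (a(Q) = -1*⅙ = -⅙)
M(E) = 1/(-4 + E) (M(E) = 1/(E - 4) = 1/(-4 + E))
G(p, b) = -b/6
h(-66, G(M(6), 0)) - 1*1879 = -7 - 1*1879 = -7 - 1879 = -1886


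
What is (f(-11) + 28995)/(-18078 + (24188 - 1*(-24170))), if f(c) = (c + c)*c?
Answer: 29237/30280 ≈ 0.96556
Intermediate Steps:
f(c) = 2*c**2 (f(c) = (2*c)*c = 2*c**2)
(f(-11) + 28995)/(-18078 + (24188 - 1*(-24170))) = (2*(-11)**2 + 28995)/(-18078 + (24188 - 1*(-24170))) = (2*121 + 28995)/(-18078 + (24188 + 24170)) = (242 + 28995)/(-18078 + 48358) = 29237/30280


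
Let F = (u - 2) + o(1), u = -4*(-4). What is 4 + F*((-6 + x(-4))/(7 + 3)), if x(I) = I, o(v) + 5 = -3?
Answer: -2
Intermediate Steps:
o(v) = -8 (o(v) = -5 - 3 = -8)
u = 16
F = 6 (F = (16 - 2) - 8 = 14 - 8 = 6)
4 + F*((-6 + x(-4))/(7 + 3)) = 4 + 6*((-6 - 4)/(7 + 3)) = 4 + 6*(-10/10) = 4 + 6*(-10*1/10) = 4 + 6*(-1) = 4 - 6 = -2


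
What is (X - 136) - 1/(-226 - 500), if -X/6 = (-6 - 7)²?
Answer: -834899/726 ≈ -1150.0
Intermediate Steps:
X = -1014 (X = -6*(-6 - 7)² = -6*(-13)² = -6*169 = -1014)
(X - 136) - 1/(-226 - 500) = (-1014 - 136) - 1/(-226 - 500) = -1150 - 1/(-726) = -1150 - 1*(-1/726) = -1150 + 1/726 = -834899/726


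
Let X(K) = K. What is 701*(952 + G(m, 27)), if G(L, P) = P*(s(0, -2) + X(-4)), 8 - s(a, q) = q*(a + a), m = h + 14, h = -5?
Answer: 743060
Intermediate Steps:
m = 9 (m = -5 + 14 = 9)
s(a, q) = 8 - 2*a*q (s(a, q) = 8 - q*(a + a) = 8 - q*2*a = 8 - 2*a*q)
G(L, P) = 4*P (G(L, P) = P*((8 - 2*0*(-2)) - 4) = P*((8 + 0) - 4) = P*(8 - 4) = P*4 = 4*P)
701*(952 + G(m, 27)) = 701*(952 + 4*27) = 701*(952 + 108) = 701*1060 = 743060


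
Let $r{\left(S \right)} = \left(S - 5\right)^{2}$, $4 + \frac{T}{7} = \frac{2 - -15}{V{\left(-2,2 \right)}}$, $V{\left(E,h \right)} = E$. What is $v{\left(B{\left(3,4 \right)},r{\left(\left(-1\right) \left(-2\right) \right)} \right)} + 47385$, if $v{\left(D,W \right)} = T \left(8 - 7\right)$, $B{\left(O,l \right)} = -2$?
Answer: $\frac{94595}{2} \approx 47298.0$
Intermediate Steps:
$T = - \frac{175}{2}$ ($T = -28 + 7 \frac{2 - -15}{-2} = -28 + 7 \left(2 + 15\right) \left(- \frac{1}{2}\right) = -28 + 7 \cdot 17 \left(- \frac{1}{2}\right) = -28 + 7 \left(- \frac{17}{2}\right) = -28 - \frac{119}{2} = - \frac{175}{2} \approx -87.5$)
$r{\left(S \right)} = \left(-5 + S\right)^{2}$
$v{\left(D,W \right)} = - \frac{175}{2}$ ($v{\left(D,W \right)} = - \frac{175 \left(8 - 7\right)}{2} = \left(- \frac{175}{2}\right) 1 = - \frac{175}{2}$)
$v{\left(B{\left(3,4 \right)},r{\left(\left(-1\right) \left(-2\right) \right)} \right)} + 47385 = - \frac{175}{2} + 47385 = \frac{94595}{2}$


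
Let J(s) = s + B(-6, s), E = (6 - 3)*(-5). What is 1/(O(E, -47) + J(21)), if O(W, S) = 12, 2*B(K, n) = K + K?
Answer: 1/27 ≈ 0.037037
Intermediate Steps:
E = -15 (E = 3*(-5) = -15)
B(K, n) = K (B(K, n) = (K + K)/2 = (2*K)/2 = K)
J(s) = -6 + s (J(s) = s - 6 = -6 + s)
1/(O(E, -47) + J(21)) = 1/(12 + (-6 + 21)) = 1/(12 + 15) = 1/27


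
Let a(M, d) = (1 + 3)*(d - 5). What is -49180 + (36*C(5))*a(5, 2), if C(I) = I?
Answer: -51340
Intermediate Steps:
a(M, d) = -20 + 4*d (a(M, d) = 4*(-5 + d) = -20 + 4*d)
-49180 + (36*C(5))*a(5, 2) = -49180 + (36*5)*(-20 + 4*2) = -49180 + 180*(-20 + 8) = -49180 + 180*(-12) = -49180 - 2160 = -51340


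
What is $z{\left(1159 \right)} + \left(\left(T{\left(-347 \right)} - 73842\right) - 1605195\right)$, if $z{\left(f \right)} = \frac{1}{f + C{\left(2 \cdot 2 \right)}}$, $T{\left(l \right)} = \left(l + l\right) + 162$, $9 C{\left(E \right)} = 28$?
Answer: $- \frac{17566612162}{10459} \approx -1.6796 \cdot 10^{6}$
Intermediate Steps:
$C{\left(E \right)} = \frac{28}{9}$ ($C{\left(E \right)} = \frac{1}{9} \cdot 28 = \frac{28}{9}$)
$T{\left(l \right)} = 162 + 2 l$ ($T{\left(l \right)} = 2 l + 162 = 162 + 2 l$)
$z{\left(f \right)} = \frac{1}{\frac{28}{9} + f}$ ($z{\left(f \right)} = \frac{1}{f + \frac{28}{9}} = \frac{1}{\frac{28}{9} + f}$)
$z{\left(1159 \right)} + \left(\left(T{\left(-347 \right)} - 73842\right) - 1605195\right) = \frac{9}{28 + 9 \cdot 1159} + \left(\left(\left(162 + 2 \left(-347\right)\right) - 73842\right) - 1605195\right) = \frac{9}{28 + 10431} + \left(\left(\left(162 - 694\right) - 73842\right) - 1605195\right) = \frac{9}{10459} - 1679569 = - \frac{17566612162}{10459}$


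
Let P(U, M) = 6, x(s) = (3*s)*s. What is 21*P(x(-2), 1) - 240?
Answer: -114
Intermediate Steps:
x(s) = 3*s²
21*P(x(-2), 1) - 240 = 21*6 - 240 = 126 - 240 = -114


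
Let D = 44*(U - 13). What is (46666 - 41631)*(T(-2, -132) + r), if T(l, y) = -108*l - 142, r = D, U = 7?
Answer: -956650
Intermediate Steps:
D = -264 (D = 44*(7 - 13) = 44*(-6) = -264)
r = -264
T(l, y) = -142 - 108*l
(46666 - 41631)*(T(-2, -132) + r) = (46666 - 41631)*((-142 - 108*(-2)) - 264) = 5035*((-142 + 216) - 264) = 5035*(74 - 264) = 5035*(-190) = -956650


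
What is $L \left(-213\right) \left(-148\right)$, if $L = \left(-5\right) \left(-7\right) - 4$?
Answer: $977244$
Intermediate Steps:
$L = 31$ ($L = 35 - 4 = 31$)
$L \left(-213\right) \left(-148\right) = 31 \left(-213\right) \left(-148\right) = \left(-6603\right) \left(-148\right) = 977244$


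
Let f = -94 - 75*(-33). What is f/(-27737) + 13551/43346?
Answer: 272657261/1202288002 ≈ 0.22678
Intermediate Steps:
f = 2381 (f = -94 + 2475 = 2381)
f/(-27737) + 13551/43346 = 2381/(-27737) + 13551/43346 = 2381*(-1/27737) + 13551*(1/43346) = -2381/27737 + 13551/43346 = 272657261/1202288002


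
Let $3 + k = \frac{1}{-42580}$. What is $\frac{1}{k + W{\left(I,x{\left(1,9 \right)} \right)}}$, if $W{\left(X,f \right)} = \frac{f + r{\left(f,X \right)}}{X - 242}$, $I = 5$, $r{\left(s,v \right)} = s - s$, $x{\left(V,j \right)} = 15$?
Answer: $- \frac{3363820}{10304439} \approx -0.32644$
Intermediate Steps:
$r{\left(s,v \right)} = 0$
$W{\left(X,f \right)} = \frac{f}{-242 + X}$ ($W{\left(X,f \right)} = \frac{f + 0}{X - 242} = \frac{f}{-242 + X}$)
$k = - \frac{127741}{42580}$ ($k = -3 + \frac{1}{-42580} = -3 - \frac{1}{42580} = - \frac{127741}{42580} \approx -3.0$)
$\frac{1}{k + W{\left(I,x{\left(1,9 \right)} \right)}} = \frac{1}{- \frac{127741}{42580} + \frac{15}{-242 + 5}} = \frac{1}{- \frac{127741}{42580} + \frac{15}{-237}} = \frac{1}{- \frac{127741}{42580} + 15 \left(- \frac{1}{237}\right)} = \frac{1}{- \frac{127741}{42580} - \frac{5}{79}} = \frac{1}{- \frac{10304439}{3363820}} = - \frac{3363820}{10304439}$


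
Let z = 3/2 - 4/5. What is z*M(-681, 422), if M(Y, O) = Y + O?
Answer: -1813/10 ≈ -181.30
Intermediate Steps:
M(Y, O) = O + Y
z = 7/10 (z = 3*(½) - 4*⅕ = 3/2 - ⅘ = 7/10 ≈ 0.70000)
z*M(-681, 422) = 7*(422 - 681)/10 = (7/10)*(-259) = -1813/10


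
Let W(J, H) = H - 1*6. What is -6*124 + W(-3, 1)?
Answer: -749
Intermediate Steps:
W(J, H) = -6 + H (W(J, H) = H - 6 = -6 + H)
-6*124 + W(-3, 1) = -6*124 + (-6 + 1) = -744 - 5 = -749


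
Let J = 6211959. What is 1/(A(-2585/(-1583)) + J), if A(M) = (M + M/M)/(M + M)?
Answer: 2585/16057916099 ≈ 1.6098e-7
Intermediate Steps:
A(M) = (1 + M)/(2*M) (A(M) = (M + 1)/((2*M)) = (1 + M)*(1/(2*M)) = (1 + M)/(2*M))
1/(A(-2585/(-1583)) + J) = 1/((1 - 2585/(-1583))/(2*((-2585/(-1583)))) + 6211959) = 1/((1 - 2585*(-1/1583))/(2*((-2585*(-1/1583)))) + 6211959) = 1/((1 + 2585/1583)/(2*(2585/1583)) + 6211959) = 1/((1/2)*(1583/2585)*(4168/1583) + 6211959) = 1/(2084/2585 + 6211959) = 1/(16057916099/2585) = 2585/16057916099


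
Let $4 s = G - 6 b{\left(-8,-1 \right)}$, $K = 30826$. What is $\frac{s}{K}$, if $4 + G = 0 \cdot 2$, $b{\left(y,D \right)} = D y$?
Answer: $- \frac{13}{30826} \approx -0.00042172$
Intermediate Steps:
$G = -4$ ($G = -4 + 0 \cdot 2 = -4 + 0 = -4$)
$s = -13$ ($s = \frac{-4 - 6 \left(\left(-1\right) \left(-8\right)\right)}{4} = \frac{-4 - 48}{4} = \frac{1}{4} \left(-52\right) = -13$)
$\frac{s}{K} = - \frac{13}{30826}$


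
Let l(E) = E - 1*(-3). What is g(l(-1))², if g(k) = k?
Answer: 4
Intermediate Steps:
l(E) = 3 + E (l(E) = E + 3 = 3 + E)
g(l(-1))² = (3 - 1)² = 2² = 4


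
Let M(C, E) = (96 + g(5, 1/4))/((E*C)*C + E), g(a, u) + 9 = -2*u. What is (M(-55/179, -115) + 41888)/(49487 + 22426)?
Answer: 112609572249/193330429780 ≈ 0.58247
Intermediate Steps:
g(a, u) = -9 - 2*u
M(C, E) = 173/(2*(E + E*C²)) (M(C, E) = (96 + (-9 - 2/4))/((E*C)*C + E) = (96 + (-9 - 2*¼))/((C*E)*C + E) = (96 + (-9 - ½))/(E*C² + E) = (96 - 19/2)/(E + E*C²) = 173/(2*(E + E*C²)))
(M(-55/179, -115) + 41888)/(49487 + 22426) = ((173/2)/(-115*(1 + (-55/179)²)) + 41888)/(49487 + 22426) = ((173/2)*(-1/115)/(1 + (-55*1/179)²) + 41888)/71913 = ((173/2)*(-1/115)/(1 + (-55/179)²) + 41888)*(1/71913) = ((173/2)*(-1/115)/(1 + 3025/32041) + 41888)*(1/71913) = ((173/2)*(-1/115)/(35066/32041) + 41888)*(1/71913) = ((173/2)*(-1/115)*(32041/35066) + 41888)*(1/71913) = (-5543093/8065180 + 41888)*(1/71913) = (337828716747/8065180)*(1/71913) = 112609572249/193330429780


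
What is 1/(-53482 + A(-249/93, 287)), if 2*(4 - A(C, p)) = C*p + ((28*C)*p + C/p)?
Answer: -8897/376662633 ≈ -2.3621e-5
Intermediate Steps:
A(C, p) = 4 - 29*C*p/2 - C/(2*p) (A(C, p) = 4 - (C*p + ((28*C)*p + C/p))/2 = 4 - (C*p + (28*C*p + C/p))/2 = 4 - (C*p + (C/p + 28*C*p))/2 = 4 - (C/p + 29*C*p)/2 = 4 + (-29*C*p/2 - C/(2*p)) = 4 - 29*C*p/2 - C/(2*p))
1/(-53482 + A(-249/93, 287)) = 1/(-53482 + (4 - 29/2*(-249/93)*287 - ½*(-249/93)/287)) = 1/(-53482 + (4 - 29/2*(-249*1/93)*287 - ½*(-249*1/93)*1/287)) = 1/(-53482 + (4 - 29/2*(-83/31)*287 - ½*(-83/31)*1/287)) = 1/(-53482 + (4 + 690809/62 + 83/17794)) = 1/(-53482 + 99166721/8897) = 1/(-376662633/8897) = -8897/376662633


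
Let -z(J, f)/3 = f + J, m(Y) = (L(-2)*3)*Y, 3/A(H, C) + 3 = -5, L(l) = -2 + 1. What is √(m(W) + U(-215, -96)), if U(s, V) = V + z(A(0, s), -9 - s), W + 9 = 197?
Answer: 3*I*√2270/4 ≈ 35.733*I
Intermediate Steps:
W = 188 (W = -9 + 197 = 188)
L(l) = -1
A(H, C) = -3/8 (A(H, C) = 3/(-3 - 5) = 3/(-8) = 3*(-⅛) = -3/8)
m(Y) = -3*Y (m(Y) = (-1*3)*Y = -3*Y)
z(J, f) = -3*J - 3*f (z(J, f) = -3*(f + J) = -3*(J + f) = -3*J - 3*f)
U(s, V) = 225/8 + V + 3*s (U(s, V) = V + (-3*(-3/8) - 3*(-9 - s)) = V + (9/8 + (27 + 3*s)) = V + (225/8 + 3*s) = 225/8 + V + 3*s)
√(m(W) + U(-215, -96)) = √(-3*188 + (225/8 - 96 + 3*(-215))) = √(-564 + (225/8 - 96 - 645)) = √(-564 - 5703/8) = √(-10215/8) = 3*I*√2270/4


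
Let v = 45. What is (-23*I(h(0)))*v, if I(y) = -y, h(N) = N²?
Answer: 0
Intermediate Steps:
(-23*I(h(0)))*v = -(-23)*0²*45 = -(-23)*0*45 = -23*0*45 = 0*45 = 0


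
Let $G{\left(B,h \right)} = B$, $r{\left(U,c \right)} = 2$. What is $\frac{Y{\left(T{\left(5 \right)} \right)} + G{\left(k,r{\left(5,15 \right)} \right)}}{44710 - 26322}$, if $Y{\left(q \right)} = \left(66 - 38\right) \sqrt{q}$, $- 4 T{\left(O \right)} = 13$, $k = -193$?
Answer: $- \frac{193}{18388} + \frac{7 i \sqrt{13}}{9194} \approx -0.010496 + 0.0027451 i$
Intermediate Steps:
$T{\left(O \right)} = - \frac{13}{4}$ ($T{\left(O \right)} = \left(- \frac{1}{4}\right) 13 = - \frac{13}{4}$)
$Y{\left(q \right)} = 28 \sqrt{q}$ ($Y{\left(q \right)} = \left(66 - 38\right) \sqrt{q} = 28 \sqrt{q}$)
$\frac{Y{\left(T{\left(5 \right)} \right)} + G{\left(k,r{\left(5,15 \right)} \right)}}{44710 - 26322} = \frac{28 \sqrt{- \frac{13}{4}} - 193}{44710 - 26322} = \frac{28 \frac{i \sqrt{13}}{2} - 193}{18388} = \left(14 i \sqrt{13} - 193\right) \frac{1}{18388} = \left(-193 + 14 i \sqrt{13}\right) \frac{1}{18388} = - \frac{193}{18388} + \frac{7 i \sqrt{13}}{9194}$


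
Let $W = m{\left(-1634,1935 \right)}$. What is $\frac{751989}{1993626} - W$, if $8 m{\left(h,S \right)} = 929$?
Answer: $- \frac{307677107}{2658168} \approx -115.75$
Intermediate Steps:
$m{\left(h,S \right)} = \frac{929}{8}$ ($m{\left(h,S \right)} = \frac{1}{8} \cdot 929 = \frac{929}{8}$)
$W = \frac{929}{8} \approx 116.13$
$\frac{751989}{1993626} - W = \frac{751989}{1993626} - \frac{929}{8} = 751989 \cdot \frac{1}{1993626} - \frac{929}{8} = \frac{250663}{664542} - \frac{929}{8} = - \frac{307677107}{2658168}$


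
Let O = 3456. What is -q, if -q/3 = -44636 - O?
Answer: -144276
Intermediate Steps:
q = 144276 (q = -3*(-44636 - 1*3456) = -3*(-44636 - 3456) = -3*(-48092) = 144276)
-q = -1*144276 = -144276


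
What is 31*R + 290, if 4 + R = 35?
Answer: 1251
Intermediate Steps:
R = 31 (R = -4 + 35 = 31)
31*R + 290 = 31*31 + 290 = 961 + 290 = 1251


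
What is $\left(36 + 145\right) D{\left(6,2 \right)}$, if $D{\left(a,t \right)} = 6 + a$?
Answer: $2172$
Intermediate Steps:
$\left(36 + 145\right) D{\left(6,2 \right)} = \left(36 + 145\right) \left(6 + 6\right) = 181 \cdot 12 = 2172$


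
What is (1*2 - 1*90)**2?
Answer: 7744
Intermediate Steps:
(1*2 - 1*90)**2 = (2 - 90)**2 = (-88)**2 = 7744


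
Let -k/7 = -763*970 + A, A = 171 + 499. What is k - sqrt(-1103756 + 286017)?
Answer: 5176080 - I*sqrt(817739) ≈ 5.1761e+6 - 904.29*I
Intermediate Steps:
A = 670
k = 5176080 (k = -7*(-763*970 + 670) = -7*(-740110 + 670) = -7*(-739440) = 5176080)
k - sqrt(-1103756 + 286017) = 5176080 - sqrt(-1103756 + 286017) = 5176080 - sqrt(-817739) = 5176080 - I*sqrt(817739)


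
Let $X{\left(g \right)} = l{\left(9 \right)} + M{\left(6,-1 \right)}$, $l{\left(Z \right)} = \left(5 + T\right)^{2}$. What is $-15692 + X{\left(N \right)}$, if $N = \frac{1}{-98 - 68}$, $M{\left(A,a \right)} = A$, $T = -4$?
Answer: $-15685$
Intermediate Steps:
$N = - \frac{1}{166}$ ($N = \frac{1}{-166} = - \frac{1}{166} \approx -0.0060241$)
$l{\left(Z \right)} = 1$ ($l{\left(Z \right)} = \left(5 - 4\right)^{2} = 1^{2} = 1$)
$X{\left(g \right)} = 7$ ($X{\left(g \right)} = 1 + 6 = 7$)
$-15692 + X{\left(N \right)} = -15692 + 7 = -15685$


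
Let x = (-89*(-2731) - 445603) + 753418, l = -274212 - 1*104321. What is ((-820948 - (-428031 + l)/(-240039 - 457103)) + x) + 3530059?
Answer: 1136335828153/348571 ≈ 3.2600e+6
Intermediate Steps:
l = -378533 (l = -274212 - 104321 = -378533)
x = 550874 (x = (243059 - 445603) + 753418 = -202544 + 753418 = 550874)
((-820948 - (-428031 + l)/(-240039 - 457103)) + x) + 3530059 = ((-820948 - (-428031 - 378533)/(-240039 - 457103)) + 550874) + 3530059 = ((-820948 - (-806564)/(-697142)) + 550874) + 3530059 = ((-820948 - (-806564)*(-1)/697142) + 550874) + 3530059 = ((-820948 - 1*403282/348571) + 550874) + 3530059 = ((-820948 - 403282/348571) + 550874) + 3530059 = (-286159068590/348571 + 550874) + 3530059 = -94140367536/348571 + 3530059 = 1136335828153/348571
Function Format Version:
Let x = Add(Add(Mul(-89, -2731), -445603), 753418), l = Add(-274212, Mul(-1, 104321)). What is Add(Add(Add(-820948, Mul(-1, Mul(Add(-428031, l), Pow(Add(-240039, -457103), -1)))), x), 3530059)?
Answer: Rational(1136335828153, 348571) ≈ 3.2600e+6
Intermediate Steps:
l = -378533 (l = Add(-274212, -104321) = -378533)
x = 550874 (x = Add(Add(243059, -445603), 753418) = Add(-202544, 753418) = 550874)
Add(Add(Add(-820948, Mul(-1, Mul(Add(-428031, l), Pow(Add(-240039, -457103), -1)))), x), 3530059) = Add(Add(Add(-820948, Mul(-1, Mul(Add(-428031, -378533), Pow(Add(-240039, -457103), -1)))), 550874), 3530059) = Add(Add(Add(-820948, Mul(-1, Mul(-806564, Pow(-697142, -1)))), 550874), 3530059) = Add(Add(Add(-820948, Mul(-1, Mul(-806564, Rational(-1, 697142)))), 550874), 3530059) = Add(Add(Add(-820948, Mul(-1, Rational(403282, 348571))), 550874), 3530059) = Add(Add(Add(-820948, Rational(-403282, 348571)), 550874), 3530059) = Add(Add(Rational(-286159068590, 348571), 550874), 3530059) = Add(Rational(-94140367536, 348571), 3530059) = Rational(1136335828153, 348571)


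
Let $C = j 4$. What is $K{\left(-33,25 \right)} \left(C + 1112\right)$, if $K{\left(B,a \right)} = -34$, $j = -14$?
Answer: $-35904$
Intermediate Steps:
$C = -56$ ($C = \left(-14\right) 4 = -56$)
$K{\left(-33,25 \right)} \left(C + 1112\right) = - 34 \left(-56 + 1112\right) = \left(-34\right) 1056 = -35904$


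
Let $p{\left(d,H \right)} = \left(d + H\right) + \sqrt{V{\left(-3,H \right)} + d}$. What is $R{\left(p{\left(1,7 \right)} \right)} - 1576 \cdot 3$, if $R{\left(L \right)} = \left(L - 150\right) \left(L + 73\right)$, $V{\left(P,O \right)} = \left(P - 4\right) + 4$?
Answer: $-16232 - 61 i \sqrt{2} \approx -16232.0 - 86.267 i$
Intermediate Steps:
$V{\left(P,O \right)} = P$ ($V{\left(P,O \right)} = \left(-4 + P\right) + 4 = P$)
$p{\left(d,H \right)} = H + d + \sqrt{-3 + d}$ ($p{\left(d,H \right)} = \left(d + H\right) + \sqrt{-3 + d} = \left(H + d\right) + \sqrt{-3 + d} = H + d + \sqrt{-3 + d}$)
$R{\left(L \right)} = \left(-150 + L\right) \left(73 + L\right)$
$R{\left(p{\left(1,7 \right)} \right)} - 1576 \cdot 3 = \left(-10950 + \left(7 + 1 + \sqrt{-3 + 1}\right)^{2} - 77 \left(7 + 1 + \sqrt{-3 + 1}\right)\right) - 1576 \cdot 3 = \left(-10950 + \left(7 + 1 + \sqrt{-2}\right)^{2} - 77 \left(7 + 1 + \sqrt{-2}\right)\right) - 4728 = \left(-10950 + \left(7 + 1 + i \sqrt{2}\right)^{2} - 77 \left(7 + 1 + i \sqrt{2}\right)\right) - 4728 = \left(-10950 + \left(8 + i \sqrt{2}\right)^{2} - 77 \left(8 + i \sqrt{2}\right)\right) - 4728 = \left(-10950 + \left(8 + i \sqrt{2}\right)^{2} - \left(616 + 77 i \sqrt{2}\right)\right) - 4728 = \left(-11566 + \left(8 + i \sqrt{2}\right)^{2} - 77 i \sqrt{2}\right) - 4728 = -16294 + \left(8 + i \sqrt{2}\right)^{2} - 77 i \sqrt{2}$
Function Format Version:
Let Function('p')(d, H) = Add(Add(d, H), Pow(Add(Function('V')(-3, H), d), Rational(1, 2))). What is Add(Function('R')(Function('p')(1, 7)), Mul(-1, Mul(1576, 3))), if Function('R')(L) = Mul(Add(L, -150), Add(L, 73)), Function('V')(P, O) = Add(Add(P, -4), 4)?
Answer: Add(-16232, Mul(-61, I, Pow(2, Rational(1, 2)))) ≈ Add(-16232., Mul(-86.267, I))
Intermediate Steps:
Function('V')(P, O) = P (Function('V')(P, O) = Add(Add(-4, P), 4) = P)
Function('p')(d, H) = Add(H, d, Pow(Add(-3, d), Rational(1, 2))) (Function('p')(d, H) = Add(Add(d, H), Pow(Add(-3, d), Rational(1, 2))) = Add(Add(H, d), Pow(Add(-3, d), Rational(1, 2))) = Add(H, d, Pow(Add(-3, d), Rational(1, 2))))
Function('R')(L) = Mul(Add(-150, L), Add(73, L))
Add(Function('R')(Function('p')(1, 7)), Mul(-1, Mul(1576, 3))) = Add(Add(-10950, Pow(Add(7, 1, Pow(Add(-3, 1), Rational(1, 2))), 2), Mul(-77, Add(7, 1, Pow(Add(-3, 1), Rational(1, 2))))), Mul(-1, Mul(1576, 3))) = Add(Add(-10950, Pow(Add(7, 1, Pow(-2, Rational(1, 2))), 2), Mul(-77, Add(7, 1, Pow(-2, Rational(1, 2))))), Mul(-1, 4728)) = Add(Add(-10950, Pow(Add(7, 1, Mul(I, Pow(2, Rational(1, 2)))), 2), Mul(-77, Add(7, 1, Mul(I, Pow(2, Rational(1, 2)))))), -4728) = Add(Add(-10950, Pow(Add(8, Mul(I, Pow(2, Rational(1, 2)))), 2), Mul(-77, Add(8, Mul(I, Pow(2, Rational(1, 2)))))), -4728) = Add(Add(-10950, Pow(Add(8, Mul(I, Pow(2, Rational(1, 2)))), 2), Add(-616, Mul(-77, I, Pow(2, Rational(1, 2))))), -4728) = Add(Add(-11566, Pow(Add(8, Mul(I, Pow(2, Rational(1, 2)))), 2), Mul(-77, I, Pow(2, Rational(1, 2)))), -4728) = Add(-16294, Pow(Add(8, Mul(I, Pow(2, Rational(1, 2)))), 2), Mul(-77, I, Pow(2, Rational(1, 2))))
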